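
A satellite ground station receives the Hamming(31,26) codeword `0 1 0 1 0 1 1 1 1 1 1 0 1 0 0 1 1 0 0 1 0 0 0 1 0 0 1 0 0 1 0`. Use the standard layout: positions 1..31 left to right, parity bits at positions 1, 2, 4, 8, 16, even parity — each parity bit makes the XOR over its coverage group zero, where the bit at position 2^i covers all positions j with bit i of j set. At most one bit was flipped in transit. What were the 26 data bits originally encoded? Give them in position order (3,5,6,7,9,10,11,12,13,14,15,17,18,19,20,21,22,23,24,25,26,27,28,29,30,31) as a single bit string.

s1: b1⊕b3⊕b5⊕b7⊕b9⊕b11⊕b13⊕b15⊕b17⊕b19⊕b21⊕b23⊕b25⊕b27⊕b29⊕b31 = 0⊕0⊕0⊕1⊕1⊕1⊕1⊕0⊕1⊕0⊕0⊕0⊕0⊕1⊕0⊕0 = 0
s2: b2⊕b3⊕b6⊕b7⊕b10⊕b11⊕b14⊕b15⊕b18⊕b19⊕b22⊕b23⊕b26⊕b27⊕b30⊕b31 = 1⊕0⊕1⊕1⊕1⊕1⊕0⊕0⊕0⊕0⊕0⊕0⊕0⊕1⊕1⊕0 = 1
s4: b4⊕b5⊕b6⊕b7⊕b12⊕b13⊕b14⊕b15⊕b20⊕b21⊕b22⊕b23⊕b28⊕b29⊕b30⊕b31 = 1⊕0⊕1⊕1⊕0⊕1⊕0⊕0⊕1⊕0⊕0⊕0⊕0⊕0⊕1⊕0 = 0
s8: b8⊕b9⊕b10⊕b11⊕b12⊕b13⊕b14⊕b15⊕b24⊕b25⊕b26⊕b27⊕b28⊕b29⊕b30⊕b31 = 1⊕1⊕1⊕1⊕0⊕1⊕0⊕0⊕1⊕0⊕0⊕1⊕0⊕0⊕1⊕0 = 0
s16: b16⊕b17⊕b18⊕b19⊕b20⊕b21⊕b22⊕b23⊕b24⊕b25⊕b26⊕b27⊕b28⊕b29⊕b30⊕b31 = 1⊕1⊕0⊕0⊕1⊕0⊕0⊕0⊕1⊕0⊕0⊕1⊕0⊕0⊕1⊕0 = 0
Syndrome (s16...s1) = 00010 → position 2.
Flip bit 2: corrected codeword = 0001011111101001100100010010010
Data bits at positions 3,5,6,7,9,10,11,12,13,14,15,17,18,19,20,21,22,23,24,25,26,27,28,29,30,31: 00111110100100100010010010

00111110100100100010010010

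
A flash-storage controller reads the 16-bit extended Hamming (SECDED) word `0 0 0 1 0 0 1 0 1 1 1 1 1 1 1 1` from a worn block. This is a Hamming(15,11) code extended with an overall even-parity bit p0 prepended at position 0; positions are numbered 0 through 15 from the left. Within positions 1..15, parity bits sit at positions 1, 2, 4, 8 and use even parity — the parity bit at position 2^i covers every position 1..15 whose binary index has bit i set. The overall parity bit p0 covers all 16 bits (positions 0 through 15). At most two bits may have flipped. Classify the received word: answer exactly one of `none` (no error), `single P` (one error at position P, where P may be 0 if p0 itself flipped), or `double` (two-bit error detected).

s1: b1⊕b3⊕b5⊕b7⊕b9⊕b11⊕b13⊕b15 = 0⊕1⊕0⊕0⊕1⊕1⊕1⊕1 = 1
s2: b2⊕b3⊕b6⊕b7⊕b10⊕b11⊕b14⊕b15 = 0⊕1⊕1⊕0⊕1⊕1⊕1⊕1 = 0
s4: b4⊕b5⊕b6⊕b7⊕b12⊕b13⊕b14⊕b15 = 0⊕0⊕1⊕0⊕1⊕1⊕1⊕1 = 1
s8: b8⊕b9⊕b10⊕b11⊕b12⊕b13⊕b14⊕b15 = 1⊕1⊕1⊕1⊕1⊕1⊕1⊕1 = 0
Syndrome (s8...s1) = 0101 → position 5.
Overall parity (XOR of all 16 bits, including p0): 0⊕0⊕0⊕1⊕0⊕0⊕1⊕0⊕1⊕1⊕1⊕1⊕1⊕1⊕1⊕1 = 0
Overall=0, syndrome position=5 → double-bit error detected (uncorrectable).

double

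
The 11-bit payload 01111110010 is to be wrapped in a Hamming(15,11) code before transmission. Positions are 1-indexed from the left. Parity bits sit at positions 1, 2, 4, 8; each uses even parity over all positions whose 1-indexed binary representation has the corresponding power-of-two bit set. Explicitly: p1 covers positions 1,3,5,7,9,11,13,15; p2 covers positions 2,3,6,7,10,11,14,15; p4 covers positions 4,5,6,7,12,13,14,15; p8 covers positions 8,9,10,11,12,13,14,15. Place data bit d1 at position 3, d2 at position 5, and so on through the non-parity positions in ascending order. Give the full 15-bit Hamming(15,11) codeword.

010011101110010

Place data bits at non-power-of-two positions: b3=0, b5=1, b6=1, b7=1, b9=1, b10=1, b11=1, b12=0, b13=0, b14=1, b15=0.
p1 = XOR of data positions {3,5,7,9,11,13,15} = 0⊕1⊕1⊕1⊕1⊕0⊕0 = 0
p2 = XOR of data positions {3,6,7,10,11,14,15} = 0⊕1⊕1⊕1⊕1⊕1⊕0 = 1
p4 = XOR of data positions {5,6,7,12,13,14,15} = 1⊕1⊕1⊕0⊕0⊕1⊕0 = 0
p8 = XOR of data positions {9,10,11,12,13,14,15} = 1⊕1⊕1⊕0⊕0⊕1⊕0 = 0
Codeword b1..b15 = 010011101110010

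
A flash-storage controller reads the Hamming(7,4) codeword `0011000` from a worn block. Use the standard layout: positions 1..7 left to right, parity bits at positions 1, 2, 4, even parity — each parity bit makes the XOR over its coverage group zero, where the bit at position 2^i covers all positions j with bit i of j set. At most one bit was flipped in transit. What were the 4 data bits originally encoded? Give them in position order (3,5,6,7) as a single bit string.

1001

s1: b1⊕b3⊕b5⊕b7 = 0⊕1⊕0⊕0 = 1
s2: b2⊕b3⊕b6⊕b7 = 0⊕1⊕0⊕0 = 1
s4: b4⊕b5⊕b6⊕b7 = 1⊕0⊕0⊕0 = 1
Syndrome (s4...s1) = 111 → position 7.
Flip bit 7: corrected codeword = 0011001
Data bits at positions 3,5,6,7: 1001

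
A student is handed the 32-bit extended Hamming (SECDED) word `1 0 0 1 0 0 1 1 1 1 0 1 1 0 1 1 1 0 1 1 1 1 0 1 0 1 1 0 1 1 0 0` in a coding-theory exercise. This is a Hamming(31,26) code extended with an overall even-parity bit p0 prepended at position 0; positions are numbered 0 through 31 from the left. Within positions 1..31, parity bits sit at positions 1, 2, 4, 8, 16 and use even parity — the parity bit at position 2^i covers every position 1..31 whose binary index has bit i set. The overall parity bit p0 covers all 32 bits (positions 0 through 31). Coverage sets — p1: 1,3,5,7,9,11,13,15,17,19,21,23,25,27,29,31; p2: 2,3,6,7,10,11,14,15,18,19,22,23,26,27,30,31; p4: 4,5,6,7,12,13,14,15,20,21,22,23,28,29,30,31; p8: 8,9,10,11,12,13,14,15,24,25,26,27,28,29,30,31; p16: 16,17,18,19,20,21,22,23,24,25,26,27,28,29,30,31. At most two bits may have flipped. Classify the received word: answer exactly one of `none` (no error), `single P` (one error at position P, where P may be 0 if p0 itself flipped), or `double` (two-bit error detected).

none

s1: b1⊕b3⊕b5⊕b7⊕b9⊕b11⊕b13⊕b15⊕b17⊕b19⊕b21⊕b23⊕b25⊕b27⊕b29⊕b31 = 0⊕1⊕0⊕1⊕1⊕1⊕0⊕1⊕0⊕1⊕1⊕1⊕1⊕0⊕1⊕0 = 0
s2: b2⊕b3⊕b6⊕b7⊕b10⊕b11⊕b14⊕b15⊕b18⊕b19⊕b22⊕b23⊕b26⊕b27⊕b30⊕b31 = 0⊕1⊕1⊕1⊕0⊕1⊕1⊕1⊕1⊕1⊕0⊕1⊕1⊕0⊕0⊕0 = 0
s4: b4⊕b5⊕b6⊕b7⊕b12⊕b13⊕b14⊕b15⊕b20⊕b21⊕b22⊕b23⊕b28⊕b29⊕b30⊕b31 = 0⊕0⊕1⊕1⊕1⊕0⊕1⊕1⊕1⊕1⊕0⊕1⊕1⊕1⊕0⊕0 = 0
s8: b8⊕b9⊕b10⊕b11⊕b12⊕b13⊕b14⊕b15⊕b24⊕b25⊕b26⊕b27⊕b28⊕b29⊕b30⊕b31 = 1⊕1⊕0⊕1⊕1⊕0⊕1⊕1⊕0⊕1⊕1⊕0⊕1⊕1⊕0⊕0 = 0
s16: b16⊕b17⊕b18⊕b19⊕b20⊕b21⊕b22⊕b23⊕b24⊕b25⊕b26⊕b27⊕b28⊕b29⊕b30⊕b31 = 1⊕0⊕1⊕1⊕1⊕1⊕0⊕1⊕0⊕1⊕1⊕0⊕1⊕1⊕0⊕0 = 0
Syndrome (s16...s1) = 00000 → position 0 (no error).
Overall parity (XOR of all 32 bits, including p0): 1⊕0⊕0⊕1⊕0⊕0⊕1⊕1⊕1⊕1⊕0⊕1⊕1⊕0⊕1⊕1⊕1⊕0⊕1⊕1⊕1⊕1⊕0⊕1⊕0⊕1⊕1⊕0⊕1⊕1⊕0⊕0 = 0
Overall=0, syndrome position=0 → no error.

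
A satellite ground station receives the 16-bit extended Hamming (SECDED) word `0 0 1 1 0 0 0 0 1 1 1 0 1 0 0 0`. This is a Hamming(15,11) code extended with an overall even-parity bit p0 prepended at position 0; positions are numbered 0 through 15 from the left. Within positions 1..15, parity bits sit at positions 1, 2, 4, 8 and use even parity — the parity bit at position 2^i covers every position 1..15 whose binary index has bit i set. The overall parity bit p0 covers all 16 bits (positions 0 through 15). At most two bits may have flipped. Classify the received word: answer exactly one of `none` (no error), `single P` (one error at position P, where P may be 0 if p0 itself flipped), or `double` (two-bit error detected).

s1: b1⊕b3⊕b5⊕b7⊕b9⊕b11⊕b13⊕b15 = 0⊕1⊕0⊕0⊕1⊕0⊕0⊕0 = 0
s2: b2⊕b3⊕b6⊕b7⊕b10⊕b11⊕b14⊕b15 = 1⊕1⊕0⊕0⊕1⊕0⊕0⊕0 = 1
s4: b4⊕b5⊕b6⊕b7⊕b12⊕b13⊕b14⊕b15 = 0⊕0⊕0⊕0⊕1⊕0⊕0⊕0 = 1
s8: b8⊕b9⊕b10⊕b11⊕b12⊕b13⊕b14⊕b15 = 1⊕1⊕1⊕0⊕1⊕0⊕0⊕0 = 0
Syndrome (s8...s1) = 0110 → position 6.
Overall parity (XOR of all 16 bits, including p0): 0⊕0⊕1⊕1⊕0⊕0⊕0⊕0⊕1⊕1⊕1⊕0⊕1⊕0⊕0⊕0 = 0
Overall=0, syndrome position=6 → double-bit error detected (uncorrectable).

double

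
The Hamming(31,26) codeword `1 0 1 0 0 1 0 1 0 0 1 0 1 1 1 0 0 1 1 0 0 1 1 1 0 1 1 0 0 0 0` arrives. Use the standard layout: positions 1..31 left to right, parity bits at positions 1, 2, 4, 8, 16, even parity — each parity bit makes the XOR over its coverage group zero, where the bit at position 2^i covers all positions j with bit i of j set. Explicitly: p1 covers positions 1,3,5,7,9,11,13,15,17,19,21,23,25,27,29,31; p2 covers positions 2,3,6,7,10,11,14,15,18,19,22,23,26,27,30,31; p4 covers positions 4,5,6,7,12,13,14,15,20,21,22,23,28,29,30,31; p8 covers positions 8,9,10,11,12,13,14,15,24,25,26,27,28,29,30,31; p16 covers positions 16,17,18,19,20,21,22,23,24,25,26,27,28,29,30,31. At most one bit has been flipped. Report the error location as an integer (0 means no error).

s1: b1⊕b3⊕b5⊕b7⊕b9⊕b11⊕b13⊕b15⊕b17⊕b19⊕b21⊕b23⊕b25⊕b27⊕b29⊕b31 = 1⊕1⊕0⊕0⊕0⊕1⊕1⊕1⊕0⊕1⊕0⊕1⊕0⊕1⊕0⊕0 = 0
s2: b2⊕b3⊕b6⊕b7⊕b10⊕b11⊕b14⊕b15⊕b18⊕b19⊕b22⊕b23⊕b26⊕b27⊕b30⊕b31 = 0⊕1⊕1⊕0⊕0⊕1⊕1⊕1⊕1⊕1⊕1⊕1⊕1⊕1⊕0⊕0 = 1
s4: b4⊕b5⊕b6⊕b7⊕b12⊕b13⊕b14⊕b15⊕b20⊕b21⊕b22⊕b23⊕b28⊕b29⊕b30⊕b31 = 0⊕0⊕1⊕0⊕0⊕1⊕1⊕1⊕0⊕0⊕1⊕1⊕0⊕0⊕0⊕0 = 0
s8: b8⊕b9⊕b10⊕b11⊕b12⊕b13⊕b14⊕b15⊕b24⊕b25⊕b26⊕b27⊕b28⊕b29⊕b30⊕b31 = 1⊕0⊕0⊕1⊕0⊕1⊕1⊕1⊕1⊕0⊕1⊕1⊕0⊕0⊕0⊕0 = 0
s16: b16⊕b17⊕b18⊕b19⊕b20⊕b21⊕b22⊕b23⊕b24⊕b25⊕b26⊕b27⊕b28⊕b29⊕b30⊕b31 = 0⊕0⊕1⊕1⊕0⊕0⊕1⊕1⊕1⊕0⊕1⊕1⊕0⊕0⊕0⊕0 = 1
Syndrome (s16...s1) = 10010 → position 18.

18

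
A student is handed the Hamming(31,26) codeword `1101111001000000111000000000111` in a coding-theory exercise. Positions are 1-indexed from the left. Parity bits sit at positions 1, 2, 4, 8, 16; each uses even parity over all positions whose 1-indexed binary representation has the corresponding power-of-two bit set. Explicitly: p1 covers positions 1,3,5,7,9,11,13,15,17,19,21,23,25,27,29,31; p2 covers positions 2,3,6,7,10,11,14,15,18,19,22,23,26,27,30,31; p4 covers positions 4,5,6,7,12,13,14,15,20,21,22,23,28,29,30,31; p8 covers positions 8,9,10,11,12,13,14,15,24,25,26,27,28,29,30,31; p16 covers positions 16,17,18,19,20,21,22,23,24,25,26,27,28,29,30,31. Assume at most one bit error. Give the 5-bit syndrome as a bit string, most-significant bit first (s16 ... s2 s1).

s1: b1⊕b3⊕b5⊕b7⊕b9⊕b11⊕b13⊕b15⊕b17⊕b19⊕b21⊕b23⊕b25⊕b27⊕b29⊕b31 = 1⊕0⊕1⊕1⊕0⊕0⊕0⊕0⊕1⊕1⊕0⊕0⊕0⊕0⊕1⊕1 = 1
s2: b2⊕b3⊕b6⊕b7⊕b10⊕b11⊕b14⊕b15⊕b18⊕b19⊕b22⊕b23⊕b26⊕b27⊕b30⊕b31 = 1⊕0⊕1⊕1⊕1⊕0⊕0⊕0⊕1⊕1⊕0⊕0⊕0⊕0⊕1⊕1 = 0
s4: b4⊕b5⊕b6⊕b7⊕b12⊕b13⊕b14⊕b15⊕b20⊕b21⊕b22⊕b23⊕b28⊕b29⊕b30⊕b31 = 1⊕1⊕1⊕1⊕0⊕0⊕0⊕0⊕0⊕0⊕0⊕0⊕0⊕1⊕1⊕1 = 1
s8: b8⊕b9⊕b10⊕b11⊕b12⊕b13⊕b14⊕b15⊕b24⊕b25⊕b26⊕b27⊕b28⊕b29⊕b30⊕b31 = 0⊕0⊕1⊕0⊕0⊕0⊕0⊕0⊕0⊕0⊕0⊕0⊕0⊕1⊕1⊕1 = 0
s16: b16⊕b17⊕b18⊕b19⊕b20⊕b21⊕b22⊕b23⊕b24⊕b25⊕b26⊕b27⊕b28⊕b29⊕b30⊕b31 = 0⊕1⊕1⊕1⊕0⊕0⊕0⊕0⊕0⊕0⊕0⊕0⊕0⊕1⊕1⊕1 = 0
Syndrome (s16...s1) = 00101 → position 5.

00101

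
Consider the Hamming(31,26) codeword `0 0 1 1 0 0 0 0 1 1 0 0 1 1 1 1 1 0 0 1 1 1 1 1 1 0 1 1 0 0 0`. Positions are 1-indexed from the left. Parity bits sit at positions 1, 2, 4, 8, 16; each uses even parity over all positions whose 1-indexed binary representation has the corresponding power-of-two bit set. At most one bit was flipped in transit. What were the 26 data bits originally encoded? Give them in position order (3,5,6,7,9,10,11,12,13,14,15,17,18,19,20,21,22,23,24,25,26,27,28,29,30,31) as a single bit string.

10001100110100111111011000

s1: b1⊕b3⊕b5⊕b7⊕b9⊕b11⊕b13⊕b15⊕b17⊕b19⊕b21⊕b23⊕b25⊕b27⊕b29⊕b31 = 0⊕1⊕0⊕0⊕1⊕0⊕1⊕1⊕1⊕0⊕1⊕1⊕1⊕1⊕0⊕0 = 1
s2: b2⊕b3⊕b6⊕b7⊕b10⊕b11⊕b14⊕b15⊕b18⊕b19⊕b22⊕b23⊕b26⊕b27⊕b30⊕b31 = 0⊕1⊕0⊕0⊕1⊕0⊕1⊕1⊕0⊕0⊕1⊕1⊕0⊕1⊕0⊕0 = 1
s4: b4⊕b5⊕b6⊕b7⊕b12⊕b13⊕b14⊕b15⊕b20⊕b21⊕b22⊕b23⊕b28⊕b29⊕b30⊕b31 = 1⊕0⊕0⊕0⊕0⊕1⊕1⊕1⊕1⊕1⊕1⊕1⊕1⊕0⊕0⊕0 = 1
s8: b8⊕b9⊕b10⊕b11⊕b12⊕b13⊕b14⊕b15⊕b24⊕b25⊕b26⊕b27⊕b28⊕b29⊕b30⊕b31 = 0⊕1⊕1⊕0⊕0⊕1⊕1⊕1⊕1⊕1⊕0⊕1⊕1⊕0⊕0⊕0 = 1
s16: b16⊕b17⊕b18⊕b19⊕b20⊕b21⊕b22⊕b23⊕b24⊕b25⊕b26⊕b27⊕b28⊕b29⊕b30⊕b31 = 1⊕1⊕0⊕0⊕1⊕1⊕1⊕1⊕1⊕1⊕0⊕1⊕1⊕0⊕0⊕0 = 0
Syndrome (s16...s1) = 01111 → position 15.
Flip bit 15: corrected codeword = 0011000011001101100111111011000
Data bits at positions 3,5,6,7,9,10,11,12,13,14,15,17,18,19,20,21,22,23,24,25,26,27,28,29,30,31: 10001100110100111111011000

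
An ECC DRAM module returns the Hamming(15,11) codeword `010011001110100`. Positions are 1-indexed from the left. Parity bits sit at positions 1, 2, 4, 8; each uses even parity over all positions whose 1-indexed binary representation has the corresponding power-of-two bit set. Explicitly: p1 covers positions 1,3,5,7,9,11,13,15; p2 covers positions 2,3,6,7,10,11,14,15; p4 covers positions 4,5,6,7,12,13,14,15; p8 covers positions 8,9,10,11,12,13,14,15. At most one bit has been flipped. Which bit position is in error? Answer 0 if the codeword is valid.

4

s1: b1⊕b3⊕b5⊕b7⊕b9⊕b11⊕b13⊕b15 = 0⊕0⊕1⊕0⊕1⊕1⊕1⊕0 = 0
s2: b2⊕b3⊕b6⊕b7⊕b10⊕b11⊕b14⊕b15 = 1⊕0⊕1⊕0⊕1⊕1⊕0⊕0 = 0
s4: b4⊕b5⊕b6⊕b7⊕b12⊕b13⊕b14⊕b15 = 0⊕1⊕1⊕0⊕0⊕1⊕0⊕0 = 1
s8: b8⊕b9⊕b10⊕b11⊕b12⊕b13⊕b14⊕b15 = 0⊕1⊕1⊕1⊕0⊕1⊕0⊕0 = 0
Syndrome (s8...s1) = 0100 → position 4.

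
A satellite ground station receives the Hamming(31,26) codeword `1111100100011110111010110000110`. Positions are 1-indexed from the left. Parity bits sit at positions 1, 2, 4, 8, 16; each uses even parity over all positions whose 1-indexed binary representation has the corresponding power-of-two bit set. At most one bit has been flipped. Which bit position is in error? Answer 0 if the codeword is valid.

0

s1: b1⊕b3⊕b5⊕b7⊕b9⊕b11⊕b13⊕b15⊕b17⊕b19⊕b21⊕b23⊕b25⊕b27⊕b29⊕b31 = 1⊕1⊕1⊕0⊕0⊕0⊕1⊕1⊕1⊕1⊕1⊕1⊕0⊕0⊕1⊕0 = 0
s2: b2⊕b3⊕b6⊕b7⊕b10⊕b11⊕b14⊕b15⊕b18⊕b19⊕b22⊕b23⊕b26⊕b27⊕b30⊕b31 = 1⊕1⊕0⊕0⊕0⊕0⊕1⊕1⊕1⊕1⊕0⊕1⊕0⊕0⊕1⊕0 = 0
s4: b4⊕b5⊕b6⊕b7⊕b12⊕b13⊕b14⊕b15⊕b20⊕b21⊕b22⊕b23⊕b28⊕b29⊕b30⊕b31 = 1⊕1⊕0⊕0⊕1⊕1⊕1⊕1⊕0⊕1⊕0⊕1⊕0⊕1⊕1⊕0 = 0
s8: b8⊕b9⊕b10⊕b11⊕b12⊕b13⊕b14⊕b15⊕b24⊕b25⊕b26⊕b27⊕b28⊕b29⊕b30⊕b31 = 1⊕0⊕0⊕0⊕1⊕1⊕1⊕1⊕1⊕0⊕0⊕0⊕0⊕1⊕1⊕0 = 0
s16: b16⊕b17⊕b18⊕b19⊕b20⊕b21⊕b22⊕b23⊕b24⊕b25⊕b26⊕b27⊕b28⊕b29⊕b30⊕b31 = 0⊕1⊕1⊕1⊕0⊕1⊕0⊕1⊕1⊕0⊕0⊕0⊕0⊕1⊕1⊕0 = 0
Syndrome (s16...s1) = 00000 → position 0 (no error).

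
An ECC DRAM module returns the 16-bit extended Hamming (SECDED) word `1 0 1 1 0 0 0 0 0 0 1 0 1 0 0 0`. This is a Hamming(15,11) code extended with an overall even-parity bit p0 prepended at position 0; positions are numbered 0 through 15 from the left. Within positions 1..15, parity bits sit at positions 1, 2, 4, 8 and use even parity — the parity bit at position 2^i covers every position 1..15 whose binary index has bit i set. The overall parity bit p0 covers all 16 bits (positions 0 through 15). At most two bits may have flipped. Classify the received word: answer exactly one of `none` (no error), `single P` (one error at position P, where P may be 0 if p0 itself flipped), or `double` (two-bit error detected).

s1: b1⊕b3⊕b5⊕b7⊕b9⊕b11⊕b13⊕b15 = 0⊕1⊕0⊕0⊕0⊕0⊕0⊕0 = 1
s2: b2⊕b3⊕b6⊕b7⊕b10⊕b11⊕b14⊕b15 = 1⊕1⊕0⊕0⊕1⊕0⊕0⊕0 = 1
s4: b4⊕b5⊕b6⊕b7⊕b12⊕b13⊕b14⊕b15 = 0⊕0⊕0⊕0⊕1⊕0⊕0⊕0 = 1
s8: b8⊕b9⊕b10⊕b11⊕b12⊕b13⊕b14⊕b15 = 0⊕0⊕1⊕0⊕1⊕0⊕0⊕0 = 0
Syndrome (s8...s1) = 0111 → position 7.
Overall parity (XOR of all 16 bits, including p0): 1⊕0⊕1⊕1⊕0⊕0⊕0⊕0⊕0⊕0⊕1⊕0⊕1⊕0⊕0⊕0 = 1
Overall=1, syndrome position=7 → single-bit error at position 7.

single 7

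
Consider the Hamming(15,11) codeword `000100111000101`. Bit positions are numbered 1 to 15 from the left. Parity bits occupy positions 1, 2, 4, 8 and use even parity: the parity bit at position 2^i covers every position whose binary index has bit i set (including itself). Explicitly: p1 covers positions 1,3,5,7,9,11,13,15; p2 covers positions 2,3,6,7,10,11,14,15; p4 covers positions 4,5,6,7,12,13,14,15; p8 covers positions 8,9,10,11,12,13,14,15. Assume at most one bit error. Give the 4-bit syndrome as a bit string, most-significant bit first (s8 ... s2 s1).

s1: b1⊕b3⊕b5⊕b7⊕b9⊕b11⊕b13⊕b15 = 0⊕0⊕0⊕1⊕1⊕0⊕1⊕1 = 0
s2: b2⊕b3⊕b6⊕b7⊕b10⊕b11⊕b14⊕b15 = 0⊕0⊕0⊕1⊕0⊕0⊕0⊕1 = 0
s4: b4⊕b5⊕b6⊕b7⊕b12⊕b13⊕b14⊕b15 = 1⊕0⊕0⊕1⊕0⊕1⊕0⊕1 = 0
s8: b8⊕b9⊕b10⊕b11⊕b12⊕b13⊕b14⊕b15 = 1⊕1⊕0⊕0⊕0⊕1⊕0⊕1 = 0
Syndrome (s8...s1) = 0000 → position 0 (no error).

0000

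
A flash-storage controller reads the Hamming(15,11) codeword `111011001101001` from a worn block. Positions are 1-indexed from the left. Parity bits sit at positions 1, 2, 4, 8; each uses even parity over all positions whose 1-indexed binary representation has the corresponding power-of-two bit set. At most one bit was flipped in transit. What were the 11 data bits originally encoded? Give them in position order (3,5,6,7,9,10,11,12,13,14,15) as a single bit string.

s1: b1⊕b3⊕b5⊕b7⊕b9⊕b11⊕b13⊕b15 = 1⊕1⊕1⊕0⊕1⊕0⊕0⊕1 = 1
s2: b2⊕b3⊕b6⊕b7⊕b10⊕b11⊕b14⊕b15 = 1⊕1⊕1⊕0⊕1⊕0⊕0⊕1 = 1
s4: b4⊕b5⊕b6⊕b7⊕b12⊕b13⊕b14⊕b15 = 0⊕1⊕1⊕0⊕1⊕0⊕0⊕1 = 0
s8: b8⊕b9⊕b10⊕b11⊕b12⊕b13⊕b14⊕b15 = 0⊕1⊕1⊕0⊕1⊕0⊕0⊕1 = 0
Syndrome (s8...s1) = 0011 → position 3.
Flip bit 3: corrected codeword = 110011001101001
Data bits at positions 3,5,6,7,9,10,11,12,13,14,15: 01101101001

01101101001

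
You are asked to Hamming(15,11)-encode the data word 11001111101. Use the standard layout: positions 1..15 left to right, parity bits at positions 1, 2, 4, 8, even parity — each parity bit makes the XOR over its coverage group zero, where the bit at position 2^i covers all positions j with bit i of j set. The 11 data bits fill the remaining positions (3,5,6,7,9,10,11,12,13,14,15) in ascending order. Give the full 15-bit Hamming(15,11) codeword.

001010001111101

Place data bits at non-power-of-two positions: b3=1, b5=1, b6=0, b7=0, b9=1, b10=1, b11=1, b12=1, b13=1, b14=0, b15=1.
p1 = XOR of data positions {3,5,7,9,11,13,15} = 1⊕1⊕0⊕1⊕1⊕1⊕1 = 0
p2 = XOR of data positions {3,6,7,10,11,14,15} = 1⊕0⊕0⊕1⊕1⊕0⊕1 = 0
p4 = XOR of data positions {5,6,7,12,13,14,15} = 1⊕0⊕0⊕1⊕1⊕0⊕1 = 0
p8 = XOR of data positions {9,10,11,12,13,14,15} = 1⊕1⊕1⊕1⊕1⊕0⊕1 = 0
Codeword b1..b15 = 001010001111101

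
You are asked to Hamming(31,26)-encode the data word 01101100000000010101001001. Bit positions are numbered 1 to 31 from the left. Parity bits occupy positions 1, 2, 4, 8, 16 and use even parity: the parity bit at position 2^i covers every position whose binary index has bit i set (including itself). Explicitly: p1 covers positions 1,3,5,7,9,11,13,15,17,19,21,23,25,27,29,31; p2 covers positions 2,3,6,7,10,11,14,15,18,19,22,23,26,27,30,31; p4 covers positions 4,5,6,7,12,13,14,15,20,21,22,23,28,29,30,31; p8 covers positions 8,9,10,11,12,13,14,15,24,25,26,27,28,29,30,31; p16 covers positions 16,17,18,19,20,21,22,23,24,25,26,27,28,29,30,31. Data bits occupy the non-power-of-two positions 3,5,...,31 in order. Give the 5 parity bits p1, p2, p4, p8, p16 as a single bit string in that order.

00011

Place data bits at non-power-of-two positions: b3=0, b5=1, b6=1, b7=0, b9=1, b10=1, b11=0, b12=0, b13=0, b14=0, b15=0, b17=0, b18=0, b19=0, b20=0, b21=1, b22=0, b23=1, b24=0, b25=1, b26=0, b27=0, b28=1, b29=0, b30=0, b31=1.
p1 = XOR of data positions {3,5,7,9,11,13,15,17,19,21,23,25,27,29,31} = 0⊕1⊕0⊕1⊕0⊕0⊕0⊕0⊕0⊕1⊕1⊕1⊕0⊕0⊕1 = 0
p2 = XOR of data positions {3,6,7,10,11,14,15,18,19,22,23,26,27,30,31} = 0⊕1⊕0⊕1⊕0⊕0⊕0⊕0⊕0⊕0⊕1⊕0⊕0⊕0⊕1 = 0
p4 = XOR of data positions {5,6,7,12,13,14,15,20,21,22,23,28,29,30,31} = 1⊕1⊕0⊕0⊕0⊕0⊕0⊕0⊕1⊕0⊕1⊕1⊕0⊕0⊕1 = 0
p8 = XOR of data positions {9,10,11,12,13,14,15,24,25,26,27,28,29,30,31} = 1⊕1⊕0⊕0⊕0⊕0⊕0⊕0⊕1⊕0⊕0⊕1⊕0⊕0⊕1 = 1
p16 = XOR of data positions {17,18,19,20,21,22,23,24,25,26,27,28,29,30,31} = 0⊕0⊕0⊕0⊕1⊕0⊕1⊕0⊕1⊕0⊕0⊕1⊕0⊕0⊕1 = 1
Parity bits p1,p2,p4,p8,p16 = 00011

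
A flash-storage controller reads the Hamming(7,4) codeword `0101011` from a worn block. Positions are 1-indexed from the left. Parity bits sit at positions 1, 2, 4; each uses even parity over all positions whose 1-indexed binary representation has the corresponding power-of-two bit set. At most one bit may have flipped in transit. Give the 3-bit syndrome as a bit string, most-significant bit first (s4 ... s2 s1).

s1: b1⊕b3⊕b5⊕b7 = 0⊕0⊕0⊕1 = 1
s2: b2⊕b3⊕b6⊕b7 = 1⊕0⊕1⊕1 = 1
s4: b4⊕b5⊕b6⊕b7 = 1⊕0⊕1⊕1 = 1
Syndrome (s4...s1) = 111 → position 7.

111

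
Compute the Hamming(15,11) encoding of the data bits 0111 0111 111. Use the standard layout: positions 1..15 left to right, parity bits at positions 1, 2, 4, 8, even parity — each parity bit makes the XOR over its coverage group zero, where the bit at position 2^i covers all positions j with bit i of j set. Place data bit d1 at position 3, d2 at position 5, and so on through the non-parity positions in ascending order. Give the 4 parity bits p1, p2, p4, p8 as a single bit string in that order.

Place data bits at non-power-of-two positions: b3=0, b5=1, b6=1, b7=1, b9=0, b10=1, b11=1, b12=1, b13=1, b14=1, b15=1.
p1 = XOR of data positions {3,5,7,9,11,13,15} = 0⊕1⊕1⊕0⊕1⊕1⊕1 = 1
p2 = XOR of data positions {3,6,7,10,11,14,15} = 0⊕1⊕1⊕1⊕1⊕1⊕1 = 0
p4 = XOR of data positions {5,6,7,12,13,14,15} = 1⊕1⊕1⊕1⊕1⊕1⊕1 = 1
p8 = XOR of data positions {9,10,11,12,13,14,15} = 0⊕1⊕1⊕1⊕1⊕1⊕1 = 0
Parity bits p1,p2,p4,p8 = 1010

1010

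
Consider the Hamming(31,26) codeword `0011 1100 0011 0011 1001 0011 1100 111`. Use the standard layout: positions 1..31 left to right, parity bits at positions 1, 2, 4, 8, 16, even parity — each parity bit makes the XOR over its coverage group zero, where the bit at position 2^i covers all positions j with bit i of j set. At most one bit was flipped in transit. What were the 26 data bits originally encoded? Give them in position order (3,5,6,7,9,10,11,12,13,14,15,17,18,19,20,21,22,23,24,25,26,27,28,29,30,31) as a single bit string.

s1: b1⊕b3⊕b5⊕b7⊕b9⊕b11⊕b13⊕b15⊕b17⊕b19⊕b21⊕b23⊕b25⊕b27⊕b29⊕b31 = 0⊕1⊕1⊕0⊕0⊕1⊕0⊕1⊕1⊕0⊕0⊕1⊕1⊕0⊕1⊕1 = 1
s2: b2⊕b3⊕b6⊕b7⊕b10⊕b11⊕b14⊕b15⊕b18⊕b19⊕b22⊕b23⊕b26⊕b27⊕b30⊕b31 = 0⊕1⊕1⊕0⊕0⊕1⊕0⊕1⊕0⊕0⊕0⊕1⊕1⊕0⊕1⊕1 = 0
s4: b4⊕b5⊕b6⊕b7⊕b12⊕b13⊕b14⊕b15⊕b20⊕b21⊕b22⊕b23⊕b28⊕b29⊕b30⊕b31 = 1⊕1⊕1⊕0⊕1⊕0⊕0⊕1⊕1⊕0⊕0⊕1⊕0⊕1⊕1⊕1 = 0
s8: b8⊕b9⊕b10⊕b11⊕b12⊕b13⊕b14⊕b15⊕b24⊕b25⊕b26⊕b27⊕b28⊕b29⊕b30⊕b31 = 0⊕0⊕0⊕1⊕1⊕0⊕0⊕1⊕1⊕1⊕1⊕0⊕0⊕1⊕1⊕1 = 1
s16: b16⊕b17⊕b18⊕b19⊕b20⊕b21⊕b22⊕b23⊕b24⊕b25⊕b26⊕b27⊕b28⊕b29⊕b30⊕b31 = 1⊕1⊕0⊕0⊕1⊕0⊕0⊕1⊕1⊕1⊕1⊕0⊕0⊕1⊕1⊕1 = 0
Syndrome (s16...s1) = 01001 → position 9.
Flip bit 9: corrected codeword = 0011110010110011100100111100111
Data bits at positions 3,5,6,7,9,10,11,12,13,14,15,17,18,19,20,21,22,23,24,25,26,27,28,29,30,31: 11101011001100100111100111

11101011001100100111100111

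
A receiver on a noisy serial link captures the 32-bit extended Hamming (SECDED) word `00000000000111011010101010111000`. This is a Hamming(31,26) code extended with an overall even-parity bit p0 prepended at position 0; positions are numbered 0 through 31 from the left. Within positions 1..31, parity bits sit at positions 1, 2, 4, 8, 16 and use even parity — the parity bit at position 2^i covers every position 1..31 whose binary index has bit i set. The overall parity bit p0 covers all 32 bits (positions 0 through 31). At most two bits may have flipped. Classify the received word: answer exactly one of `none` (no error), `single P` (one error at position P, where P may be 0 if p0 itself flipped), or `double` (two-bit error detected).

s1: b1⊕b3⊕b5⊕b7⊕b9⊕b11⊕b13⊕b15⊕b17⊕b19⊕b21⊕b23⊕b25⊕b27⊕b29⊕b31 = 0⊕0⊕0⊕0⊕0⊕1⊕1⊕1⊕0⊕0⊕0⊕0⊕0⊕1⊕0⊕0 = 0
s2: b2⊕b3⊕b6⊕b7⊕b10⊕b11⊕b14⊕b15⊕b18⊕b19⊕b22⊕b23⊕b26⊕b27⊕b30⊕b31 = 0⊕0⊕0⊕0⊕0⊕1⊕0⊕1⊕1⊕0⊕1⊕0⊕1⊕1⊕0⊕0 = 0
s4: b4⊕b5⊕b6⊕b7⊕b12⊕b13⊕b14⊕b15⊕b20⊕b21⊕b22⊕b23⊕b28⊕b29⊕b30⊕b31 = 0⊕0⊕0⊕0⊕1⊕1⊕0⊕1⊕1⊕0⊕1⊕0⊕1⊕0⊕0⊕0 = 0
s8: b8⊕b9⊕b10⊕b11⊕b12⊕b13⊕b14⊕b15⊕b24⊕b25⊕b26⊕b27⊕b28⊕b29⊕b30⊕b31 = 0⊕0⊕0⊕1⊕1⊕1⊕0⊕1⊕1⊕0⊕1⊕1⊕1⊕0⊕0⊕0 = 0
s16: b16⊕b17⊕b18⊕b19⊕b20⊕b21⊕b22⊕b23⊕b24⊕b25⊕b26⊕b27⊕b28⊕b29⊕b30⊕b31 = 1⊕0⊕1⊕0⊕1⊕0⊕1⊕0⊕1⊕0⊕1⊕1⊕1⊕0⊕0⊕0 = 0
Syndrome (s16...s1) = 00000 → position 0 (no error).
Overall parity (XOR of all 32 bits, including p0): 0⊕0⊕0⊕0⊕0⊕0⊕0⊕0⊕0⊕0⊕0⊕1⊕1⊕1⊕0⊕1⊕1⊕0⊕1⊕0⊕1⊕0⊕1⊕0⊕1⊕0⊕1⊕1⊕1⊕0⊕0⊕0 = 0
Overall=0, syndrome position=0 → no error.

none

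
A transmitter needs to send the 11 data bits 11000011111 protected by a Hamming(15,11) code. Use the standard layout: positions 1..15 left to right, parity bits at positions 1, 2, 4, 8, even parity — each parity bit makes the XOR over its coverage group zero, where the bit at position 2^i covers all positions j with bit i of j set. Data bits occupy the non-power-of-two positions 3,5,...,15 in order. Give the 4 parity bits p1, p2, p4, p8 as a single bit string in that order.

1011

Place data bits at non-power-of-two positions: b3=1, b5=1, b6=0, b7=0, b9=0, b10=0, b11=1, b12=1, b13=1, b14=1, b15=1.
p1 = XOR of data positions {3,5,7,9,11,13,15} = 1⊕1⊕0⊕0⊕1⊕1⊕1 = 1
p2 = XOR of data positions {3,6,7,10,11,14,15} = 1⊕0⊕0⊕0⊕1⊕1⊕1 = 0
p4 = XOR of data positions {5,6,7,12,13,14,15} = 1⊕0⊕0⊕1⊕1⊕1⊕1 = 1
p8 = XOR of data positions {9,10,11,12,13,14,15} = 0⊕0⊕1⊕1⊕1⊕1⊕1 = 1
Parity bits p1,p2,p4,p8 = 1011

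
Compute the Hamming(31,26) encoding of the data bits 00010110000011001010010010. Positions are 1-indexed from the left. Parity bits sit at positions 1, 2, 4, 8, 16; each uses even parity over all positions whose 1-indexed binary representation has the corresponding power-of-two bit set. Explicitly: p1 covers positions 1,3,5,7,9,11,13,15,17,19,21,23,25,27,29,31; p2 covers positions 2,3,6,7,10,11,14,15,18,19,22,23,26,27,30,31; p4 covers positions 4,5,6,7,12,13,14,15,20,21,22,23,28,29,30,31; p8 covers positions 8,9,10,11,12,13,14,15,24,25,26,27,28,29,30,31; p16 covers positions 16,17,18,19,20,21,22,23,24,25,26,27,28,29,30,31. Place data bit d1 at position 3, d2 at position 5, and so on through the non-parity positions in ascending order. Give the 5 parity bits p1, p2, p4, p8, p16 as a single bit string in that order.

Place data bits at non-power-of-two positions: b3=0, b5=0, b6=0, b7=1, b9=0, b10=1, b11=1, b12=0, b13=0, b14=0, b15=0, b17=0, b18=1, b19=1, b20=0, b21=0, b22=1, b23=0, b24=1, b25=0, b26=0, b27=1, b28=0, b29=0, b30=1, b31=0.
p1 = XOR of data positions {3,5,7,9,11,13,15,17,19,21,23,25,27,29,31} = 0⊕0⊕1⊕0⊕1⊕0⊕0⊕0⊕1⊕0⊕0⊕0⊕1⊕0⊕0 = 0
p2 = XOR of data positions {3,6,7,10,11,14,15,18,19,22,23,26,27,30,31} = 0⊕0⊕1⊕1⊕1⊕0⊕0⊕1⊕1⊕1⊕0⊕0⊕1⊕1⊕0 = 0
p4 = XOR of data positions {5,6,7,12,13,14,15,20,21,22,23,28,29,30,31} = 0⊕0⊕1⊕0⊕0⊕0⊕0⊕0⊕0⊕1⊕0⊕0⊕0⊕1⊕0 = 1
p8 = XOR of data positions {9,10,11,12,13,14,15,24,25,26,27,28,29,30,31} = 0⊕1⊕1⊕0⊕0⊕0⊕0⊕1⊕0⊕0⊕1⊕0⊕0⊕1⊕0 = 1
p16 = XOR of data positions {17,18,19,20,21,22,23,24,25,26,27,28,29,30,31} = 0⊕1⊕1⊕0⊕0⊕1⊕0⊕1⊕0⊕0⊕1⊕0⊕0⊕1⊕0 = 0
Parity bits p1,p2,p4,p8,p16 = 00110

00110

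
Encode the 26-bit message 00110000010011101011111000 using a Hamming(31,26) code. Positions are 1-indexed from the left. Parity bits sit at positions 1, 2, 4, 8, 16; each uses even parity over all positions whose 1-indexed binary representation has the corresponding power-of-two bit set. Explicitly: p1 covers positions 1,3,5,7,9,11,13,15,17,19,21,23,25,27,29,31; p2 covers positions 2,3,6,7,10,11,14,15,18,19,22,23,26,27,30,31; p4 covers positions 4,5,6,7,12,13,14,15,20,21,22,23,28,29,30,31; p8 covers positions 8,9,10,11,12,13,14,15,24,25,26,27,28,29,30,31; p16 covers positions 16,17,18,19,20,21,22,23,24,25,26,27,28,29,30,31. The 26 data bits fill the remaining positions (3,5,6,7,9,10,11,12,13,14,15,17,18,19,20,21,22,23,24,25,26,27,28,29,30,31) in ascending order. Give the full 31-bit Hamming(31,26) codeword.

0000011000000101011101011111000

Place data bits at non-power-of-two positions: b3=0, b5=0, b6=1, b7=1, b9=0, b10=0, b11=0, b12=0, b13=0, b14=1, b15=0, b17=0, b18=1, b19=1, b20=1, b21=0, b22=1, b23=0, b24=1, b25=1, b26=1, b27=1, b28=1, b29=0, b30=0, b31=0.
p1 = XOR of data positions {3,5,7,9,11,13,15,17,19,21,23,25,27,29,31} = 0⊕0⊕1⊕0⊕0⊕0⊕0⊕0⊕1⊕0⊕0⊕1⊕1⊕0⊕0 = 0
p2 = XOR of data positions {3,6,7,10,11,14,15,18,19,22,23,26,27,30,31} = 0⊕1⊕1⊕0⊕0⊕1⊕0⊕1⊕1⊕1⊕0⊕1⊕1⊕0⊕0 = 0
p4 = XOR of data positions {5,6,7,12,13,14,15,20,21,22,23,28,29,30,31} = 0⊕1⊕1⊕0⊕0⊕1⊕0⊕1⊕0⊕1⊕0⊕1⊕0⊕0⊕0 = 0
p8 = XOR of data positions {9,10,11,12,13,14,15,24,25,26,27,28,29,30,31} = 0⊕0⊕0⊕0⊕0⊕1⊕0⊕1⊕1⊕1⊕1⊕1⊕0⊕0⊕0 = 0
p16 = XOR of data positions {17,18,19,20,21,22,23,24,25,26,27,28,29,30,31} = 0⊕1⊕1⊕1⊕0⊕1⊕0⊕1⊕1⊕1⊕1⊕1⊕0⊕0⊕0 = 1
Codeword b1..b31 = 0000011000000101011101011111000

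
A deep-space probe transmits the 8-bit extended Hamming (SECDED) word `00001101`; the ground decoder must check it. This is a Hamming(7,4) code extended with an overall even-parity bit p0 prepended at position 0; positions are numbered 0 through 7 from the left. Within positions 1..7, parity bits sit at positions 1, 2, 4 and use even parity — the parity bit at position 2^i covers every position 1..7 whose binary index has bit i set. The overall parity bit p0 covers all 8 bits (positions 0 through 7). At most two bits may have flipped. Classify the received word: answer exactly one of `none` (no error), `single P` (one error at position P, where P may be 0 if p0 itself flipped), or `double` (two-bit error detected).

s1: b1⊕b3⊕b5⊕b7 = 0⊕0⊕1⊕1 = 0
s2: b2⊕b3⊕b6⊕b7 = 0⊕0⊕0⊕1 = 1
s4: b4⊕b5⊕b6⊕b7 = 1⊕1⊕0⊕1 = 1
Syndrome (s4...s1) = 110 → position 6.
Overall parity (XOR of all 8 bits, including p0): 0⊕0⊕0⊕0⊕1⊕1⊕0⊕1 = 1
Overall=1, syndrome position=6 → single-bit error at position 6.

single 6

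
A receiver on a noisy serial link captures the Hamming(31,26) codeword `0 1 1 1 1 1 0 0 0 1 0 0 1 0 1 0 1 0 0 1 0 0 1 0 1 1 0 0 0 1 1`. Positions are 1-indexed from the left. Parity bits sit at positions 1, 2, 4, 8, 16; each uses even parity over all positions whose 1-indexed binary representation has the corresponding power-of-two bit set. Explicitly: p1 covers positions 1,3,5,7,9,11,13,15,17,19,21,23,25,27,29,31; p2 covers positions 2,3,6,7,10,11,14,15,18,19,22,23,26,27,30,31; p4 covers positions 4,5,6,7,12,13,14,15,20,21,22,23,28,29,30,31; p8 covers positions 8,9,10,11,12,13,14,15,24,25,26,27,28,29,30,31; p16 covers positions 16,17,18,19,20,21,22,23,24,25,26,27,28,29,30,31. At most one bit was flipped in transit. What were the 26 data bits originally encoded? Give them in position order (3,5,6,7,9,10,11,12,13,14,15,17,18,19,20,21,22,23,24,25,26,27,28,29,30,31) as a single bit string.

11100100101100100101100001

s1: b1⊕b3⊕b5⊕b7⊕b9⊕b11⊕b13⊕b15⊕b17⊕b19⊕b21⊕b23⊕b25⊕b27⊕b29⊕b31 = 0⊕1⊕1⊕0⊕0⊕0⊕1⊕1⊕1⊕0⊕0⊕1⊕1⊕0⊕0⊕1 = 0
s2: b2⊕b3⊕b6⊕b7⊕b10⊕b11⊕b14⊕b15⊕b18⊕b19⊕b22⊕b23⊕b26⊕b27⊕b30⊕b31 = 1⊕1⊕1⊕0⊕1⊕0⊕0⊕1⊕0⊕0⊕0⊕1⊕1⊕0⊕1⊕1 = 1
s4: b4⊕b5⊕b6⊕b7⊕b12⊕b13⊕b14⊕b15⊕b20⊕b21⊕b22⊕b23⊕b28⊕b29⊕b30⊕b31 = 1⊕1⊕1⊕0⊕0⊕1⊕0⊕1⊕1⊕0⊕0⊕1⊕0⊕0⊕1⊕1 = 1
s8: b8⊕b9⊕b10⊕b11⊕b12⊕b13⊕b14⊕b15⊕b24⊕b25⊕b26⊕b27⊕b28⊕b29⊕b30⊕b31 = 0⊕0⊕1⊕0⊕0⊕1⊕0⊕1⊕0⊕1⊕1⊕0⊕0⊕0⊕1⊕1 = 1
s16: b16⊕b17⊕b18⊕b19⊕b20⊕b21⊕b22⊕b23⊕b24⊕b25⊕b26⊕b27⊕b28⊕b29⊕b30⊕b31 = 0⊕1⊕0⊕0⊕1⊕0⊕0⊕1⊕0⊕1⊕1⊕0⊕0⊕0⊕1⊕1 = 1
Syndrome (s16...s1) = 11110 → position 30.
Flip bit 30: corrected codeword = 0111110001001010100100101100001
Data bits at positions 3,5,6,7,9,10,11,12,13,14,15,17,18,19,20,21,22,23,24,25,26,27,28,29,30,31: 11100100101100100101100001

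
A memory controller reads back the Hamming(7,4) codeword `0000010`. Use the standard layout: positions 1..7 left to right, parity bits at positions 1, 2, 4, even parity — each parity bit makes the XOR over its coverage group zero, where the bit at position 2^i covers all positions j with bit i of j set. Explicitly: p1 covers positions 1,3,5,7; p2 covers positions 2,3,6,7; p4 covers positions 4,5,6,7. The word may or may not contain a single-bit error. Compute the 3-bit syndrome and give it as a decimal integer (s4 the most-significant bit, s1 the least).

s1: b1⊕b3⊕b5⊕b7 = 0⊕0⊕0⊕0 = 0
s2: b2⊕b3⊕b6⊕b7 = 0⊕0⊕1⊕0 = 1
s4: b4⊕b5⊕b6⊕b7 = 0⊕0⊕1⊕0 = 1
Syndrome (s4...s1) = 110 → position 6.

6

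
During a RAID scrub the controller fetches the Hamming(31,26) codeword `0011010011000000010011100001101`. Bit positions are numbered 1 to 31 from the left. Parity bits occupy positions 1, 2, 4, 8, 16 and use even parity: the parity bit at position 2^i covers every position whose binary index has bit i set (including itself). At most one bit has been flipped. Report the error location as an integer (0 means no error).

s1: b1⊕b3⊕b5⊕b7⊕b9⊕b11⊕b13⊕b15⊕b17⊕b19⊕b21⊕b23⊕b25⊕b27⊕b29⊕b31 = 0⊕1⊕0⊕0⊕1⊕0⊕0⊕0⊕0⊕0⊕1⊕1⊕0⊕0⊕1⊕1 = 0
s2: b2⊕b3⊕b6⊕b7⊕b10⊕b11⊕b14⊕b15⊕b18⊕b19⊕b22⊕b23⊕b26⊕b27⊕b30⊕b31 = 0⊕1⊕1⊕0⊕1⊕0⊕0⊕0⊕1⊕0⊕1⊕1⊕0⊕0⊕0⊕1 = 1
s4: b4⊕b5⊕b6⊕b7⊕b12⊕b13⊕b14⊕b15⊕b20⊕b21⊕b22⊕b23⊕b28⊕b29⊕b30⊕b31 = 1⊕0⊕1⊕0⊕0⊕0⊕0⊕0⊕0⊕1⊕1⊕1⊕1⊕1⊕0⊕1 = 0
s8: b8⊕b9⊕b10⊕b11⊕b12⊕b13⊕b14⊕b15⊕b24⊕b25⊕b26⊕b27⊕b28⊕b29⊕b30⊕b31 = 0⊕1⊕1⊕0⊕0⊕0⊕0⊕0⊕0⊕0⊕0⊕0⊕1⊕1⊕0⊕1 = 1
s16: b16⊕b17⊕b18⊕b19⊕b20⊕b21⊕b22⊕b23⊕b24⊕b25⊕b26⊕b27⊕b28⊕b29⊕b30⊕b31 = 0⊕0⊕1⊕0⊕0⊕1⊕1⊕1⊕0⊕0⊕0⊕0⊕1⊕1⊕0⊕1 = 1
Syndrome (s16...s1) = 11010 → position 26.

26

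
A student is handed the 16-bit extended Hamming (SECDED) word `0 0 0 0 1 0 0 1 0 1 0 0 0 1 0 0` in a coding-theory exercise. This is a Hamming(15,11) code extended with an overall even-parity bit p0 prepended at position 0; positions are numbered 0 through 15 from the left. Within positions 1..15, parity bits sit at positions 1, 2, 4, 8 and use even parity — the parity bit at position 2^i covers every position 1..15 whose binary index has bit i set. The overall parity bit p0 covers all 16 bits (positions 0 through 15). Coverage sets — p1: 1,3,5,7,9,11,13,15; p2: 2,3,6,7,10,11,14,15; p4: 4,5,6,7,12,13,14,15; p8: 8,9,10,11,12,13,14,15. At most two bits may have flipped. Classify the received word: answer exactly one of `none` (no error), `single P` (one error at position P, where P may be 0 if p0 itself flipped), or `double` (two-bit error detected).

double

s1: b1⊕b3⊕b5⊕b7⊕b9⊕b11⊕b13⊕b15 = 0⊕0⊕0⊕1⊕1⊕0⊕1⊕0 = 1
s2: b2⊕b3⊕b6⊕b7⊕b10⊕b11⊕b14⊕b15 = 0⊕0⊕0⊕1⊕0⊕0⊕0⊕0 = 1
s4: b4⊕b5⊕b6⊕b7⊕b12⊕b13⊕b14⊕b15 = 1⊕0⊕0⊕1⊕0⊕1⊕0⊕0 = 1
s8: b8⊕b9⊕b10⊕b11⊕b12⊕b13⊕b14⊕b15 = 0⊕1⊕0⊕0⊕0⊕1⊕0⊕0 = 0
Syndrome (s8...s1) = 0111 → position 7.
Overall parity (XOR of all 16 bits, including p0): 0⊕0⊕0⊕0⊕1⊕0⊕0⊕1⊕0⊕1⊕0⊕0⊕0⊕1⊕0⊕0 = 0
Overall=0, syndrome position=7 → double-bit error detected (uncorrectable).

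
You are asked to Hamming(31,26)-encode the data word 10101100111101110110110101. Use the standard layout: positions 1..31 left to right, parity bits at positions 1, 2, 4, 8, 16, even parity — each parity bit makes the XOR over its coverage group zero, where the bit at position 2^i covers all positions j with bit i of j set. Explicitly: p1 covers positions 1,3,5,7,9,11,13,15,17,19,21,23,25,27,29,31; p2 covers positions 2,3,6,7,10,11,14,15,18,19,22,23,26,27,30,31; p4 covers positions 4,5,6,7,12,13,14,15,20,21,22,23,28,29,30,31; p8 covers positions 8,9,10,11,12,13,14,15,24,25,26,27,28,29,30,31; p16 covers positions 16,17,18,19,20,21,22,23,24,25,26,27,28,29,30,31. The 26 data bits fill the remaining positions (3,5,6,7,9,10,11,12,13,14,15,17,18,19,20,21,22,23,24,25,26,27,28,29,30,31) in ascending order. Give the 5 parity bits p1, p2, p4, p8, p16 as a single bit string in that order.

Place data bits at non-power-of-two positions: b3=1, b5=0, b6=1, b7=0, b9=1, b10=1, b11=0, b12=0, b13=1, b14=1, b15=1, b17=1, b18=0, b19=1, b20=1, b21=1, b22=0, b23=1, b24=1, b25=0, b26=1, b27=1, b28=0, b29=1, b30=0, b31=1.
p1 = XOR of data positions {3,5,7,9,11,13,15,17,19,21,23,25,27,29,31} = 1⊕0⊕0⊕1⊕0⊕1⊕1⊕1⊕1⊕1⊕1⊕0⊕1⊕1⊕1 = 1
p2 = XOR of data positions {3,6,7,10,11,14,15,18,19,22,23,26,27,30,31} = 1⊕1⊕0⊕1⊕0⊕1⊕1⊕0⊕1⊕0⊕1⊕1⊕1⊕0⊕1 = 0
p4 = XOR of data positions {5,6,7,12,13,14,15,20,21,22,23,28,29,30,31} = 0⊕1⊕0⊕0⊕1⊕1⊕1⊕1⊕1⊕0⊕1⊕0⊕1⊕0⊕1 = 1
p8 = XOR of data positions {9,10,11,12,13,14,15,24,25,26,27,28,29,30,31} = 1⊕1⊕0⊕0⊕1⊕1⊕1⊕1⊕0⊕1⊕1⊕0⊕1⊕0⊕1 = 0
p16 = XOR of data positions {17,18,19,20,21,22,23,24,25,26,27,28,29,30,31} = 1⊕0⊕1⊕1⊕1⊕0⊕1⊕1⊕0⊕1⊕1⊕0⊕1⊕0⊕1 = 0
Parity bits p1,p2,p4,p8,p16 = 10100

10100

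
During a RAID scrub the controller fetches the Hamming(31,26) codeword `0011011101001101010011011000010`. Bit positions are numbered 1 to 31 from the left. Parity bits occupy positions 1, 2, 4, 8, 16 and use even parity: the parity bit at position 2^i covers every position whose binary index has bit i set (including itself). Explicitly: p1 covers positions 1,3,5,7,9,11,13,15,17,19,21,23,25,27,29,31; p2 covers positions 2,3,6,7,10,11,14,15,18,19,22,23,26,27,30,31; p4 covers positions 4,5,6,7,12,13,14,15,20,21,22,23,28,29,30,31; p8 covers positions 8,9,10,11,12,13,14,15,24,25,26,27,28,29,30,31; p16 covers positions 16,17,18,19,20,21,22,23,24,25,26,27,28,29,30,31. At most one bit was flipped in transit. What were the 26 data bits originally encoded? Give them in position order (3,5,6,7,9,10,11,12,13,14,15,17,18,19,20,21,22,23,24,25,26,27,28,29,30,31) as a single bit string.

10110100110010011010000010

s1: b1⊕b3⊕b5⊕b7⊕b9⊕b11⊕b13⊕b15⊕b17⊕b19⊕b21⊕b23⊕b25⊕b27⊕b29⊕b31 = 0⊕1⊕0⊕1⊕0⊕0⊕1⊕0⊕0⊕0⊕1⊕0⊕1⊕0⊕0⊕0 = 1
s2: b2⊕b3⊕b6⊕b7⊕b10⊕b11⊕b14⊕b15⊕b18⊕b19⊕b22⊕b23⊕b26⊕b27⊕b30⊕b31 = 0⊕1⊕1⊕1⊕1⊕0⊕1⊕0⊕1⊕0⊕1⊕0⊕0⊕0⊕1⊕0 = 0
s4: b4⊕b5⊕b6⊕b7⊕b12⊕b13⊕b14⊕b15⊕b20⊕b21⊕b22⊕b23⊕b28⊕b29⊕b30⊕b31 = 1⊕0⊕1⊕1⊕0⊕1⊕1⊕0⊕0⊕1⊕1⊕0⊕0⊕0⊕1⊕0 = 0
s8: b8⊕b9⊕b10⊕b11⊕b12⊕b13⊕b14⊕b15⊕b24⊕b25⊕b26⊕b27⊕b28⊕b29⊕b30⊕b31 = 1⊕0⊕1⊕0⊕0⊕1⊕1⊕0⊕1⊕1⊕0⊕0⊕0⊕0⊕1⊕0 = 1
s16: b16⊕b17⊕b18⊕b19⊕b20⊕b21⊕b22⊕b23⊕b24⊕b25⊕b26⊕b27⊕b28⊕b29⊕b30⊕b31 = 1⊕0⊕1⊕0⊕0⊕1⊕1⊕0⊕1⊕1⊕0⊕0⊕0⊕0⊕1⊕0 = 1
Syndrome (s16...s1) = 11001 → position 25.
Flip bit 25: corrected codeword = 0011011101001101010011010000010
Data bits at positions 3,5,6,7,9,10,11,12,13,14,15,17,18,19,20,21,22,23,24,25,26,27,28,29,30,31: 10110100110010011010000010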